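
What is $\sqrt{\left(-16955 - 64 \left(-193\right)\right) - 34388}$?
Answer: $i \sqrt{38991} \approx 197.46 i$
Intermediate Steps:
$\sqrt{\left(-16955 - 64 \left(-193\right)\right) - 34388} = \sqrt{\left(-16955 - -12352\right) - 34388} = \sqrt{\left(-16955 + 12352\right) - 34388} = \sqrt{-4603 - 34388} = \sqrt{-38991} = i \sqrt{38991}$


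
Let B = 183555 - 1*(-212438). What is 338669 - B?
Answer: -57324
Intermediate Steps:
B = 395993 (B = 183555 + 212438 = 395993)
338669 - B = 338669 - 1*395993 = 338669 - 395993 = -57324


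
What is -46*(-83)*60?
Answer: 229080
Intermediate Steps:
-46*(-83)*60 = 3818*60 = 229080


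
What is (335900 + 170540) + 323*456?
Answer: 653728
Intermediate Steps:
(335900 + 170540) + 323*456 = 506440 + 147288 = 653728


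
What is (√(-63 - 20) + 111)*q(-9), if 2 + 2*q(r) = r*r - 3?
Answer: 4218 + 38*I*√83 ≈ 4218.0 + 346.2*I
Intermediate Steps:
q(r) = -5/2 + r²/2 (q(r) = -1 + (r*r - 3)/2 = -1 + (r² - 3)/2 = -1 + (-3 + r²)/2 = -1 + (-3/2 + r²/2) = -5/2 + r²/2)
(√(-63 - 20) + 111)*q(-9) = (√(-63 - 20) + 111)*(-5/2 + (½)*(-9)²) = (√(-83) + 111)*(-5/2 + (½)*81) = (I*√83 + 111)*(-5/2 + 81/2) = (111 + I*√83)*38 = 4218 + 38*I*√83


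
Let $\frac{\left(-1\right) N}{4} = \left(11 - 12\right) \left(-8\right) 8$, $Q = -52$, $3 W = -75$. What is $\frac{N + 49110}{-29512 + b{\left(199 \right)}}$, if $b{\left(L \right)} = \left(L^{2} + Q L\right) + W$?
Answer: $- \frac{24427}{142} \approx -172.02$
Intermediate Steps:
$W = -25$ ($W = \frac{1}{3} \left(-75\right) = -25$)
$N = -256$ ($N = - 4 \left(11 - 12\right) \left(-8\right) 8 = - 4 \left(-1\right) \left(-8\right) 8 = - 4 \cdot 8 \cdot 8 = \left(-4\right) 64 = -256$)
$b{\left(L \right)} = -25 + L^{2} - 52 L$ ($b{\left(L \right)} = \left(L^{2} - 52 L\right) - 25 = -25 + L^{2} - 52 L$)
$\frac{N + 49110}{-29512 + b{\left(199 \right)}} = \frac{-256 + 49110}{-29512 - \left(10373 - 39601\right)} = \frac{48854}{-29512 - -29228} = \frac{48854}{-29512 + 29228} = \frac{48854}{-284} = 48854 \left(- \frac{1}{284}\right) = - \frac{24427}{142}$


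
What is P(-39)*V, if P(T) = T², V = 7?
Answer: 10647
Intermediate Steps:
P(-39)*V = (-39)²*7 = 1521*7 = 10647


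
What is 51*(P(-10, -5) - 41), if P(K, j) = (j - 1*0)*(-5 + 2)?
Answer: -1326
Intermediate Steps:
P(K, j) = -3*j (P(K, j) = (j + 0)*(-3) = j*(-3) = -3*j)
51*(P(-10, -5) - 41) = 51*(-3*(-5) - 41) = 51*(15 - 41) = 51*(-26) = -1326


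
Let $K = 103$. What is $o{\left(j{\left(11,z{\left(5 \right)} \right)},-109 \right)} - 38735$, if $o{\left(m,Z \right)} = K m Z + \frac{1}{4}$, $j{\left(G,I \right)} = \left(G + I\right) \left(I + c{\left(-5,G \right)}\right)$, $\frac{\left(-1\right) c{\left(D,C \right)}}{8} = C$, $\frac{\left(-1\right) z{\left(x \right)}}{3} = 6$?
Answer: $- \frac{33476675}{4} \approx -8.3692 \cdot 10^{6}$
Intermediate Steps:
$z{\left(x \right)} = -18$ ($z{\left(x \right)} = \left(-3\right) 6 = -18$)
$c{\left(D,C \right)} = - 8 C$
$j{\left(G,I \right)} = \left(G + I\right) \left(I - 8 G\right)$
$o{\left(m,Z \right)} = \frac{1}{4} + 103 Z m$ ($o{\left(m,Z \right)} = 103 m Z + \frac{1}{4} = 103 Z m + \frac{1}{4} = \frac{1}{4} + 103 Z m$)
$o{\left(j{\left(11,z{\left(5 \right)} \right)},-109 \right)} - 38735 = \left(\frac{1}{4} + 103 \left(-109\right) \left(\left(-18\right)^{2} - 8 \cdot 11^{2} - 77 \left(-18\right)\right)\right) - 38735 = \left(\frac{1}{4} + 103 \left(-109\right) \left(324 - 968 + 1386\right)\right) - 38735 = \left(\frac{1}{4} + 103 \left(-109\right) 742\right) - 38735 = \left(\frac{1}{4} - 8330434\right) - 38735 = - \frac{33321735}{4} - 38735 = - \frac{33476675}{4}$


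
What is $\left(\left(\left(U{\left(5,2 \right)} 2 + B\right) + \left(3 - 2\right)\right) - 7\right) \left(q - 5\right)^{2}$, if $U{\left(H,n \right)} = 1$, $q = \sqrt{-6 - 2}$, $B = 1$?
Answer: $-51 + 60 i \sqrt{2} \approx -51.0 + 84.853 i$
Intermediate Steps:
$q = 2 i \sqrt{2}$ ($q = \sqrt{-8} = 2 i \sqrt{2} \approx 2.8284 i$)
$\left(\left(\left(U{\left(5,2 \right)} 2 + B\right) + \left(3 - 2\right)\right) - 7\right) \left(q - 5\right)^{2} = \left(\left(\left(1 \cdot 2 + 1\right) + \left(3 - 2\right)\right) - 7\right) \left(2 i \sqrt{2} - 5\right)^{2} = \left(\left(\left(2 + 1\right) + \left(3 - 2\right)\right) - 7\right) \left(-5 + 2 i \sqrt{2}\right)^{2} = \left(\left(3 + 1\right) - 7\right) \left(-5 + 2 i \sqrt{2}\right)^{2} = \left(4 - 7\right) \left(-5 + 2 i \sqrt{2}\right)^{2} = - 3 \left(-5 + 2 i \sqrt{2}\right)^{2}$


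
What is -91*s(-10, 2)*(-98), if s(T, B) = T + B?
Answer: -71344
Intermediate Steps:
s(T, B) = B + T
-91*s(-10, 2)*(-98) = -91*(2 - 10)*(-98) = -91*(-8)*(-98) = 728*(-98) = -71344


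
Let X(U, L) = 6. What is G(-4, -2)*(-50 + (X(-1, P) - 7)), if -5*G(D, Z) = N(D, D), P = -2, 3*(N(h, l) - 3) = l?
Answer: 17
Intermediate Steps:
N(h, l) = 3 + l/3
G(D, Z) = -3/5 - D/15 (G(D, Z) = -(3 + D/3)/5 = -3/5 - D/15)
G(-4, -2)*(-50 + (X(-1, P) - 7)) = (-3/5 - 1/15*(-4))*(-50 + (6 - 7)) = (-3/5 + 4/15)*(-50 - 1) = -1/3*(-51) = 17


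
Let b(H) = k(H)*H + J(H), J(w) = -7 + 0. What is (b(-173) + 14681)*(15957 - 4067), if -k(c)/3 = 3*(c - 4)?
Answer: -3102279350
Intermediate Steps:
k(c) = 36 - 9*c (k(c) = -9*(c - 4) = -9*(-4 + c) = -3*(-12 + 3*c) = 36 - 9*c)
J(w) = -7
b(H) = -7 + H*(36 - 9*H) (b(H) = (36 - 9*H)*H - 7 = H*(36 - 9*H) - 7 = -7 + H*(36 - 9*H))
(b(-173) + 14681)*(15957 - 4067) = ((-7 - 9*(-173)*(-4 - 173)) + 14681)*(15957 - 4067) = ((-7 - 9*(-173)*(-177)) + 14681)*11890 = ((-7 - 275589) + 14681)*11890 = (-275596 + 14681)*11890 = -260915*11890 = -3102279350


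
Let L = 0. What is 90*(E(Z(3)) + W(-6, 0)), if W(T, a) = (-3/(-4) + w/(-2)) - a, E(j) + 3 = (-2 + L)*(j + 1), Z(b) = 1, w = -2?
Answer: -945/2 ≈ -472.50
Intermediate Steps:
E(j) = -5 - 2*j (E(j) = -3 + (-2 + 0)*(j + 1) = -3 - 2*(1 + j) = -3 + (-2 - 2*j) = -5 - 2*j)
W(T, a) = 7/4 - a (W(T, a) = (-3/(-4) - 2/(-2)) - a = (-3*(-¼) - 2*(-½)) - a = (¾ + 1) - a = 7/4 - a)
90*(E(Z(3)) + W(-6, 0)) = 90*((-5 - 2*1) + (7/4 - 1*0)) = 90*((-5 - 2) + (7/4 + 0)) = 90*(-7 + 7/4) = 90*(-21/4) = -945/2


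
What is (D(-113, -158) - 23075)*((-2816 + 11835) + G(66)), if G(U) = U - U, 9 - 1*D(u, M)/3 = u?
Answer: -204812471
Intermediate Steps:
D(u, M) = 27 - 3*u
G(U) = 0
(D(-113, -158) - 23075)*((-2816 + 11835) + G(66)) = ((27 - 3*(-113)) - 23075)*((-2816 + 11835) + 0) = ((27 + 339) - 23075)*(9019 + 0) = (366 - 23075)*9019 = -22709*9019 = -204812471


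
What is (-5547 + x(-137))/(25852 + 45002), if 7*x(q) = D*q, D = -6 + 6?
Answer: -1849/23618 ≈ -0.078288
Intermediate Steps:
D = 0
x(q) = 0 (x(q) = (0*q)/7 = (⅐)*0 = 0)
(-5547 + x(-137))/(25852 + 45002) = (-5547 + 0)/(25852 + 45002) = -5547/70854 = -5547*1/70854 = -1849/23618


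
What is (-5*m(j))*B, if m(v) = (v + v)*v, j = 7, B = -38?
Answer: 18620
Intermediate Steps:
m(v) = 2*v² (m(v) = (2*v)*v = 2*v²)
(-5*m(j))*B = -10*7²*(-38) = -10*49*(-38) = -5*98*(-38) = -490*(-38) = 18620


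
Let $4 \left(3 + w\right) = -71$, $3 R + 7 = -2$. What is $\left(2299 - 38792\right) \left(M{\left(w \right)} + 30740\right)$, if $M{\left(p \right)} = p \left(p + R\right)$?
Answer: $- \frac{18236464425}{16} \approx -1.1398 \cdot 10^{9}$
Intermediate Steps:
$R = -3$ ($R = - \frac{7}{3} + \frac{1}{3} \left(-2\right) = - \frac{7}{3} - \frac{2}{3} = -3$)
$w = - \frac{83}{4}$ ($w = -3 + \frac{1}{4} \left(-71\right) = -3 - \frac{71}{4} = - \frac{83}{4} \approx -20.75$)
$M{\left(p \right)} = p \left(-3 + p\right)$ ($M{\left(p \right)} = p \left(p - 3\right) = p \left(-3 + p\right)$)
$\left(2299 - 38792\right) \left(M{\left(w \right)} + 30740\right) = \left(2299 - 38792\right) \left(- \frac{83 \left(-3 - \frac{83}{4}\right)}{4} + 30740\right) = - 36493 \left(\left(- \frac{83}{4}\right) \left(- \frac{95}{4}\right) + 30740\right) = - 36493 \left(\frac{7885}{16} + 30740\right) = \left(-36493\right) \frac{499725}{16} = - \frac{18236464425}{16}$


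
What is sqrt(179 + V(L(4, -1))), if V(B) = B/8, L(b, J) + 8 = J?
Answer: sqrt(2846)/4 ≈ 13.337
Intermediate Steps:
L(b, J) = -8 + J
V(B) = B/8 (V(B) = B*(1/8) = B/8)
sqrt(179 + V(L(4, -1))) = sqrt(179 + (-8 - 1)/8) = sqrt(179 + (1/8)*(-9)) = sqrt(179 - 9/8) = sqrt(1423/8) = sqrt(2846)/4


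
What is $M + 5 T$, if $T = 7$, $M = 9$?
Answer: $44$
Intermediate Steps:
$M + 5 T = 9 + 5 \cdot 7 = 9 + 35 = 44$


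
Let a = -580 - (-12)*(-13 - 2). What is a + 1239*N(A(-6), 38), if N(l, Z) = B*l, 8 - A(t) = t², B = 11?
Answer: -382372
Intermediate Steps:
A(t) = 8 - t²
a = -760 (a = -580 - (-12)*(-15) = -580 - 1*180 = -580 - 180 = -760)
N(l, Z) = 11*l
a + 1239*N(A(-6), 38) = -760 + 1239*(11*(8 - 1*(-6)²)) = -760 + 1239*(11*(8 - 1*36)) = -760 + 1239*(11*(8 - 36)) = -760 + 1239*(11*(-28)) = -760 + 1239*(-308) = -760 - 381612 = -382372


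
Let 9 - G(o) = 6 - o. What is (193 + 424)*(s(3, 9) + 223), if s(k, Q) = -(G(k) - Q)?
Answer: 139442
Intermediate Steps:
G(o) = 3 + o (G(o) = 9 - (6 - o) = 9 + (-6 + o) = 3 + o)
s(k, Q) = -3 + Q - k (s(k, Q) = -((3 + k) - Q) = -(3 + k - Q) = -3 + Q - k)
(193 + 424)*(s(3, 9) + 223) = (193 + 424)*((-3 + 9 - 1*3) + 223) = 617*((-3 + 9 - 3) + 223) = 617*(3 + 223) = 617*226 = 139442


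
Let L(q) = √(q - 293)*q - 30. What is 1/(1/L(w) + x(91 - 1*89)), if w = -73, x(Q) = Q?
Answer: 3902598/7805137 - 73*I*√366/7805137 ≈ 0.5 - 0.00017893*I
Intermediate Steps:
L(q) = -30 + q*√(-293 + q) (L(q) = √(-293 + q)*q - 30 = q*√(-293 + q) - 30 = -30 + q*√(-293 + q))
1/(1/L(w) + x(91 - 1*89)) = 1/(1/(-30 - 73*√(-293 - 73)) + (91 - 1*89)) = 1/(1/(-30 - 73*I*√366) + (91 - 89)) = 1/(1/(-30 - 73*I*√366) + 2) = 1/(2 + 1/(-30 - 73*I*√366))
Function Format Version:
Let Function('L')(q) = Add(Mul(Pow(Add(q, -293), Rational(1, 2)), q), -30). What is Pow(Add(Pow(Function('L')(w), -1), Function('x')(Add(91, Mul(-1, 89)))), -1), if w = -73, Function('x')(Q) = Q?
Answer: Add(Rational(3902598, 7805137), Mul(Rational(-73, 7805137), I, Pow(366, Rational(1, 2)))) ≈ Add(0.50000, Mul(-0.00017893, I))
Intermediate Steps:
Function('L')(q) = Add(-30, Mul(q, Pow(Add(-293, q), Rational(1, 2)))) (Function('L')(q) = Add(Mul(Pow(Add(-293, q), Rational(1, 2)), q), -30) = Add(Mul(q, Pow(Add(-293, q), Rational(1, 2))), -30) = Add(-30, Mul(q, Pow(Add(-293, q), Rational(1, 2)))))
Pow(Add(Pow(Function('L')(w), -1), Function('x')(Add(91, Mul(-1, 89)))), -1) = Pow(Add(Pow(Add(-30, Mul(-73, Pow(Add(-293, -73), Rational(1, 2)))), -1), Add(91, Mul(-1, 89))), -1) = Pow(Add(Pow(Add(-30, Mul(-73, Pow(-366, Rational(1, 2)))), -1), Add(91, -89)), -1) = Pow(Add(Pow(Add(-30, Mul(-73, Mul(I, Pow(366, Rational(1, 2))))), -1), 2), -1) = Pow(Add(Pow(Add(-30, Mul(-73, I, Pow(366, Rational(1, 2)))), -1), 2), -1) = Pow(Add(2, Pow(Add(-30, Mul(-73, I, Pow(366, Rational(1, 2)))), -1)), -1)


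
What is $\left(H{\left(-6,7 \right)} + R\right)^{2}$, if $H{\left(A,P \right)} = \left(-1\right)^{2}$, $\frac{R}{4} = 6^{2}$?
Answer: $21025$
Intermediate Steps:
$R = 144$ ($R = 4 \cdot 6^{2} = 4 \cdot 36 = 144$)
$H{\left(A,P \right)} = 1$
$\left(H{\left(-6,7 \right)} + R\right)^{2} = \left(1 + 144\right)^{2} = 145^{2} = 21025$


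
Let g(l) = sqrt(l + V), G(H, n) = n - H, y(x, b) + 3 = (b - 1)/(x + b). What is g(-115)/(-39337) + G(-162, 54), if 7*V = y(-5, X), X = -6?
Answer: 216 - I*sqrt(683837)/3028949 ≈ 216.0 - 0.00027301*I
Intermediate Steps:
y(x, b) = -3 + (-1 + b)/(b + x) (y(x, b) = -3 + (b - 1)/(x + b) = -3 + (-1 + b)/(b + x))
V = -26/77 (V = ((-1 - 3*(-5) - 2*(-6))/(-6 - 5))/7 = ((-1 + 15 + 12)/(-11))/7 = (-1/11*26)/7 = (1/7)*(-26/11) = -26/77 ≈ -0.33766)
g(l) = sqrt(-26/77 + l) (g(l) = sqrt(l - 26/77) = sqrt(-26/77 + l))
g(-115)/(-39337) + G(-162, 54) = (sqrt(-2002 + 5929*(-115))/77)/(-39337) + (54 - 1*(-162)) = (sqrt(-2002 - 681835)/77)*(-1/39337) + (54 + 162) = (sqrt(-683837)/77)*(-1/39337) + 216 = ((I*sqrt(683837))/77)*(-1/39337) + 216 = (I*sqrt(683837)/77)*(-1/39337) + 216 = -I*sqrt(683837)/3028949 + 216 = 216 - I*sqrt(683837)/3028949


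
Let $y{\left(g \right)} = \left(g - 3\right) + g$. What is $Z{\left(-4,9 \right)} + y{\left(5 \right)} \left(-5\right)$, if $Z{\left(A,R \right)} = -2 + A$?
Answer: $-41$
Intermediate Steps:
$y{\left(g \right)} = -3 + 2 g$ ($y{\left(g \right)} = \left(-3 + g\right) + g = -3 + 2 g$)
$Z{\left(-4,9 \right)} + y{\left(5 \right)} \left(-5\right) = \left(-2 - 4\right) + \left(-3 + 2 \cdot 5\right) \left(-5\right) = -6 + \left(-3 + 10\right) \left(-5\right) = -6 + 7 \left(-5\right) = -6 - 35 = -41$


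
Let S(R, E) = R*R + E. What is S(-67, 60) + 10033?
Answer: 14582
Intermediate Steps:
S(R, E) = E + R² (S(R, E) = R² + E = E + R²)
S(-67, 60) + 10033 = (60 + (-67)²) + 10033 = (60 + 4489) + 10033 = 4549 + 10033 = 14582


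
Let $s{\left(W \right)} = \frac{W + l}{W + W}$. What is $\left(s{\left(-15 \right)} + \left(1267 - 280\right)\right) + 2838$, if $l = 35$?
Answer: $\frac{11473}{3} \approx 3824.3$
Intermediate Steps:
$s{\left(W \right)} = \frac{35 + W}{2 W}$ ($s{\left(W \right)} = \frac{W + 35}{W + W} = \frac{35 + W}{2 W}$)
$\left(s{\left(-15 \right)} + \left(1267 - 280\right)\right) + 2838 = \left(\frac{35 - 15}{2 \left(-15\right)} + \left(1267 - 280\right)\right) + 2838 = \left(\frac{1}{2} \left(- \frac{1}{15}\right) 20 + 987\right) + 2838 = \left(- \frac{2}{3} + 987\right) + 2838 = \frac{2959}{3} + 2838 = \frac{11473}{3}$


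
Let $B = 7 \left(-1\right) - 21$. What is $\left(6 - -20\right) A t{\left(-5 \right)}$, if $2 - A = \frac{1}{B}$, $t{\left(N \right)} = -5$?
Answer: $- \frac{3705}{14} \approx -264.64$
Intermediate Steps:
$B = -28$ ($B = -7 - 21 = -28$)
$A = \frac{57}{28}$ ($A = 2 - \frac{1}{-28} = 2 - - \frac{1}{28} = 2 + \frac{1}{28} = \frac{57}{28} \approx 2.0357$)
$\left(6 - -20\right) A t{\left(-5 \right)} = \left(6 - -20\right) \frac{57}{28} \left(-5\right) = \left(6 + 20\right) \frac{57}{28} \left(-5\right) = 26 \cdot \frac{57}{28} \left(-5\right) = \frac{741}{14} \left(-5\right) = - \frac{3705}{14}$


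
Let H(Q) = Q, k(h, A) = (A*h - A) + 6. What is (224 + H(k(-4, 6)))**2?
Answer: 40000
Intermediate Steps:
k(h, A) = 6 - A + A*h (k(h, A) = (-A + A*h) + 6 = 6 - A + A*h)
(224 + H(k(-4, 6)))**2 = (224 + (6 - 1*6 + 6*(-4)))**2 = (224 + (6 - 6 - 24))**2 = (224 - 24)**2 = 200**2 = 40000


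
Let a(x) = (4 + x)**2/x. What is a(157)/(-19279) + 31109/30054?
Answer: 93381784793/90967537362 ≈ 1.0265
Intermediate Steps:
a(x) = (4 + x)**2/x
a(157)/(-19279) + 31109/30054 = ((4 + 157)**2/157)/(-19279) + 31109/30054 = ((1/157)*161**2)*(-1/19279) + 31109*(1/30054) = ((1/157)*25921)*(-1/19279) + 31109/30054 = (25921/157)*(-1/19279) + 31109/30054 = -25921/3026803 + 31109/30054 = 93381784793/90967537362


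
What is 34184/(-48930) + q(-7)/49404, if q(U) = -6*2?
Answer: -70392229/100722405 ≈ -0.69887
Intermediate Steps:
q(U) = -12
34184/(-48930) + q(-7)/49404 = 34184/(-48930) - 12/49404 = 34184*(-1/48930) - 12*1/49404 = -17092/24465 - 1/4117 = -70392229/100722405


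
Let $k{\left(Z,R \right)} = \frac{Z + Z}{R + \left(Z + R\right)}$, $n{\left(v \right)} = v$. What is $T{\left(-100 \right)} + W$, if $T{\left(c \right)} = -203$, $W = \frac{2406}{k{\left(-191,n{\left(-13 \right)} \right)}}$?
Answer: $\frac{222278}{191} \approx 1163.8$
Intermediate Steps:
$k{\left(Z,R \right)} = \frac{2 Z}{Z + 2 R}$ ($k{\left(Z,R \right)} = \frac{2 Z}{R + \left(R + Z\right)} = \frac{2 Z}{Z + 2 R}$)
$W = \frac{261051}{191}$ ($W = \frac{2406}{2 \left(-191\right) \frac{1}{-191 + 2 \left(-13\right)}} = \frac{2406}{2 \left(-191\right) \frac{1}{-191 - 26}} = \frac{2406}{2 \left(-191\right) \frac{1}{-217}} = \frac{2406}{2 \left(-191\right) \left(- \frac{1}{217}\right)} = \frac{2406}{\frac{382}{217}} = 2406 \cdot \frac{217}{382} = \frac{261051}{191} \approx 1366.8$)
$T{\left(-100 \right)} + W = -203 + \frac{261051}{191} = \frac{222278}{191}$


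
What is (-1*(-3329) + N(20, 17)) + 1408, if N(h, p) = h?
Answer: 4757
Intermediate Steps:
(-1*(-3329) + N(20, 17)) + 1408 = (-1*(-3329) + 20) + 1408 = (3329 + 20) + 1408 = 3349 + 1408 = 4757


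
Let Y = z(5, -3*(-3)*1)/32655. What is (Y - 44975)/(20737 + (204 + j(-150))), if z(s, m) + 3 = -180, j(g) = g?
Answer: -489552936/226310035 ≈ -2.1632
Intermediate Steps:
z(s, m) = -183 (z(s, m) = -3 - 180 = -183)
Y = -61/10885 (Y = -183/32655 = -183*1/32655 = -61/10885 ≈ -0.0056040)
(Y - 44975)/(20737 + (204 + j(-150))) = (-61/10885 - 44975)/(20737 + (204 - 150)) = -489552936/(10885*(20737 + 54)) = -489552936/10885/20791 = -489552936/10885*1/20791 = -489552936/226310035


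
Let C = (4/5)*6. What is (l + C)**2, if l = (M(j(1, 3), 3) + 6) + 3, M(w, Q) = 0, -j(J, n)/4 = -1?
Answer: 4761/25 ≈ 190.44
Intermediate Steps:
j(J, n) = 4 (j(J, n) = -4*(-1) = 4)
l = 9 (l = (0 + 6) + 3 = 6 + 3 = 9)
C = 24/5 (C = ((1/5)*4)*6 = (4/5)*6 = 24/5 ≈ 4.8000)
(l + C)**2 = (9 + 24/5)**2 = (69/5)**2 = 4761/25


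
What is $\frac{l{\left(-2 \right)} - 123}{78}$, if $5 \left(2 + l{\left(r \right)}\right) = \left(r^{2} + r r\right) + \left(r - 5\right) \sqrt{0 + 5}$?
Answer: $- \frac{617}{390} - \frac{7 \sqrt{5}}{390} \approx -1.6222$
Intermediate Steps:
$l{\left(r \right)} = -2 + \frac{2 r^{2}}{5} + \frac{\sqrt{5} \left(-5 + r\right)}{5}$ ($l{\left(r \right)} = -2 + \frac{\left(r^{2} + r r\right) + \left(r - 5\right) \sqrt{0 + 5}}{5} = -2 + \frac{\left(r^{2} + r^{2}\right) + \left(-5 + r\right) \sqrt{5}}{5} = -2 + \frac{2 r^{2} + \sqrt{5} \left(-5 + r\right)}{5} = -2 + \left(\frac{2 r^{2}}{5} + \frac{\sqrt{5} \left(-5 + r\right)}{5}\right) = -2 + \frac{2 r^{2}}{5} + \frac{\sqrt{5} \left(-5 + r\right)}{5}$)
$\frac{l{\left(-2 \right)} - 123}{78} = \frac{\left(-2 - \sqrt{5} + \frac{2 \left(-2\right)^{2}}{5} + \frac{1}{5} \left(-2\right) \sqrt{5}\right) - 123}{78} = \frac{\left(-2 - \sqrt{5} + \frac{2}{5} \cdot 4 - \frac{2 \sqrt{5}}{5}\right) - 123}{78} = \frac{\left(-2 - \sqrt{5} + \frac{8}{5} - \frac{2 \sqrt{5}}{5}\right) - 123}{78} = \frac{\left(- \frac{2}{5} - \frac{7 \sqrt{5}}{5}\right) - 123}{78} = \frac{- \frac{617}{5} - \frac{7 \sqrt{5}}{5}}{78} = - \frac{617}{390} - \frac{7 \sqrt{5}}{390}$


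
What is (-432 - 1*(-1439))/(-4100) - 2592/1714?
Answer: -6176599/3513700 ≈ -1.7579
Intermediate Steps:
(-432 - 1*(-1439))/(-4100) - 2592/1714 = (-432 + 1439)*(-1/4100) - 2592*1/1714 = 1007*(-1/4100) - 1296/857 = -1007/4100 - 1296/857 = -6176599/3513700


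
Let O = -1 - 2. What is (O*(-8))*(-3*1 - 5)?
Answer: -192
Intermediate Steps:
O = -3
(O*(-8))*(-3*1 - 5) = (-3*(-8))*(-3*1 - 5) = 24*(-3 - 5) = 24*(-8) = -192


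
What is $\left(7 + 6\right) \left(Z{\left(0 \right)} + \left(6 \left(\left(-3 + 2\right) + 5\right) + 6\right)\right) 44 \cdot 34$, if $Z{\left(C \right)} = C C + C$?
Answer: $583440$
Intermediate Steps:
$Z{\left(C \right)} = C + C^{2}$ ($Z{\left(C \right)} = C^{2} + C = C + C^{2}$)
$\left(7 + 6\right) \left(Z{\left(0 \right)} + \left(6 \left(\left(-3 + 2\right) + 5\right) + 6\right)\right) 44 \cdot 34 = \left(7 + 6\right) \left(0 \left(1 + 0\right) + \left(6 \left(\left(-3 + 2\right) + 5\right) + 6\right)\right) 44 \cdot 34 = 13 \left(0 \cdot 1 + \left(6 \left(-1 + 5\right) + 6\right)\right) 44 \cdot 34 = 13 \left(0 + \left(6 \cdot 4 + 6\right)\right) 44 \cdot 34 = 13 \left(0 + \left(24 + 6\right)\right) 44 \cdot 34 = 13 \left(0 + 30\right) 44 \cdot 34 = 13 \cdot 30 \cdot 44 \cdot 34 = 390 \cdot 44 \cdot 34 = 17160 \cdot 34 = 583440$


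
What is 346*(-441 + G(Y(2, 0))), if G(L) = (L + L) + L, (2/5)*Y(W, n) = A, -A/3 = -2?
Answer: -137016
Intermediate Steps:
A = 6 (A = -3*(-2) = 6)
Y(W, n) = 15 (Y(W, n) = (5/2)*6 = 15)
G(L) = 3*L (G(L) = 2*L + L = 3*L)
346*(-441 + G(Y(2, 0))) = 346*(-441 + 3*15) = 346*(-441 + 45) = 346*(-396) = -137016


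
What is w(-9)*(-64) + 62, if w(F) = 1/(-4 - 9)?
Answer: 870/13 ≈ 66.923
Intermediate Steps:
w(F) = -1/13 (w(F) = 1/(-13) = -1/13)
w(-9)*(-64) + 62 = -1/13*(-64) + 62 = 64/13 + 62 = 870/13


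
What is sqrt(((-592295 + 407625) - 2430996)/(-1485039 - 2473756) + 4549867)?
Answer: sqrt(71305789197904913145)/3958795 ≈ 2133.0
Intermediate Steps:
sqrt(((-592295 + 407625) - 2430996)/(-1485039 - 2473756) + 4549867) = sqrt((-184670 - 2430996)/(-3958795) + 4549867) = sqrt(-2615666*(-1/3958795) + 4549867) = sqrt(2615666/3958795 + 4549867) = sqrt(18011993345931/3958795) = sqrt(71305789197904913145)/3958795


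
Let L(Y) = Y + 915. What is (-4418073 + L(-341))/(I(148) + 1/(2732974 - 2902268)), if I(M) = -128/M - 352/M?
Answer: 27670674801122/20315317 ≈ 1.3621e+6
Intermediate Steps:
L(Y) = 915 + Y
I(M) = -480/M
(-4418073 + L(-341))/(I(148) + 1/(2732974 - 2902268)) = (-4418073 + (915 - 341))/(-480/148 + 1/(2732974 - 2902268)) = (-4418073 + 574)/(-480*1/148 + 1/(-169294)) = -4417499/(-120/37 - 1/169294) = -4417499/(-20315317/6263878) = -4417499*(-6263878/20315317) = 27670674801122/20315317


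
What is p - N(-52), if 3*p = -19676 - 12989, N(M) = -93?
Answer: -32386/3 ≈ -10795.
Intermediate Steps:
p = -32665/3 (p = (-19676 - 12989)/3 = (1/3)*(-32665) = -32665/3 ≈ -10888.)
p - N(-52) = -32665/3 - 1*(-93) = -32665/3 + 93 = -32386/3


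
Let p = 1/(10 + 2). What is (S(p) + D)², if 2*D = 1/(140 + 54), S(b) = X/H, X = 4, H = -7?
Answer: 2387025/7376656 ≈ 0.32359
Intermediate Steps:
p = 1/12 ≈ 0.083333
S(b) = -4/7 (S(b) = 4/(-7) = 4*(-⅐) = -4/7)
D = 1/388 (D = 1/(2*(140 + 54)) = (½)/194 = (½)*(1/194) = 1/388 ≈ 0.0025773)
(S(p) + D)² = (-4/7 + 1/388)² = (-1545/2716)² = 2387025/7376656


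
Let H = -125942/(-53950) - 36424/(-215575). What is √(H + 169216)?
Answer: √366224605579610314693/46521085 ≈ 411.36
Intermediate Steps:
H = 582300429/232605425 (H = -125942*(-1/53950) - 36424*(-1/215575) = 62971/26975 + 36424/215575 = 582300429/232605425 ≈ 2.5034)
√(H + 169216) = √(582300429/232605425 + 169216) = √(39361141897229/232605425) = √366224605579610314693/46521085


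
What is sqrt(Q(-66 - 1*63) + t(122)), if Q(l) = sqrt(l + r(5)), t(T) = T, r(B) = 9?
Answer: sqrt(122 + 2*I*sqrt(30)) ≈ 11.056 + 0.49539*I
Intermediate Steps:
Q(l) = sqrt(9 + l) (Q(l) = sqrt(l + 9) = sqrt(9 + l))
sqrt(Q(-66 - 1*63) + t(122)) = sqrt(sqrt(9 + (-66 - 1*63)) + 122) = sqrt(sqrt(9 + (-66 - 63)) + 122) = sqrt(sqrt(9 - 129) + 122) = sqrt(sqrt(-120) + 122) = sqrt(2*I*sqrt(30) + 122) = sqrt(122 + 2*I*sqrt(30))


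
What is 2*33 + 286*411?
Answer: 117612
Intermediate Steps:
2*33 + 286*411 = 66 + 117546 = 117612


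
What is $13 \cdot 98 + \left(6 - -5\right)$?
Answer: $1285$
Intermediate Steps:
$13 \cdot 98 + \left(6 - -5\right) = 1274 + \left(6 + 5\right) = 1274 + 11 = 1285$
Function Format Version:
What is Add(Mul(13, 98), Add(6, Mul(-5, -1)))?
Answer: 1285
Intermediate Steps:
Add(Mul(13, 98), Add(6, Mul(-5, -1))) = Add(1274, Add(6, 5)) = Add(1274, 11) = 1285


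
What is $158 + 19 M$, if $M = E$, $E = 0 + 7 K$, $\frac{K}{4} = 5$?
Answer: $2818$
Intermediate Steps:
$K = 20$ ($K = 4 \cdot 5 = 20$)
$E = 140$ ($E = 0 + 7 \cdot 20 = 0 + 140 = 140$)
$M = 140$
$158 + 19 M = 158 + 19 \cdot 140 = 158 + 2660 = 2818$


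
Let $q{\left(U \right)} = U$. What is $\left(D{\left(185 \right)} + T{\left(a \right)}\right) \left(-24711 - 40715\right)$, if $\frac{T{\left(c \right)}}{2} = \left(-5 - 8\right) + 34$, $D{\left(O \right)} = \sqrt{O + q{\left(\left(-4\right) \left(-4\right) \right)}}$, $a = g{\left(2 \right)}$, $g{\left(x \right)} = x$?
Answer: $-2747892 - 65426 \sqrt{201} \approx -3.6755 \cdot 10^{6}$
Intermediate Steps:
$a = 2$
$D{\left(O \right)} = \sqrt{16 + O}$ ($D{\left(O \right)} = \sqrt{O - -16} = \sqrt{O + 16} = \sqrt{16 + O}$)
$T{\left(c \right)} = 42$ ($T{\left(c \right)} = 2 \left(\left(-5 - 8\right) + 34\right) = 2 \left(-13 + 34\right) = 2 \cdot 21 = 42$)
$\left(D{\left(185 \right)} + T{\left(a \right)}\right) \left(-24711 - 40715\right) = \left(\sqrt{16 + 185} + 42\right) \left(-24711 - 40715\right) = \left(\sqrt{201} + 42\right) \left(-65426\right) = \left(42 + \sqrt{201}\right) \left(-65426\right) = -2747892 - 65426 \sqrt{201}$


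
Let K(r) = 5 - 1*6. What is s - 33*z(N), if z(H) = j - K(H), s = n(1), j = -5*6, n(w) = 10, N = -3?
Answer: 967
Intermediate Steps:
K(r) = -1 (K(r) = 5 - 6 = -1)
j = -30
s = 10
z(H) = -29 (z(H) = -30 - 1*(-1) = -30 + 1 = -29)
s - 33*z(N) = 10 - 33*(-29) = 10 + 957 = 967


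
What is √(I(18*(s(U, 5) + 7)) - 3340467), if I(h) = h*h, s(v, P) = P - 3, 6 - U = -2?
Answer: 3*I*√368247 ≈ 1820.5*I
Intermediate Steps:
U = 8 (U = 6 - 1*(-2) = 6 + 2 = 8)
s(v, P) = -3 + P
I(h) = h²
√(I(18*(s(U, 5) + 7)) - 3340467) = √((18*((-3 + 5) + 7))² - 3340467) = √((18*(2 + 7))² - 3340467) = √((18*9)² - 3340467) = √(162² - 3340467) = √(26244 - 3340467) = √(-3314223) = 3*I*√368247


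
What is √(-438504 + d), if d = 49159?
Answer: I*√389345 ≈ 623.98*I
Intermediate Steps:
√(-438504 + d) = √(-438504 + 49159) = √(-389345) = I*√389345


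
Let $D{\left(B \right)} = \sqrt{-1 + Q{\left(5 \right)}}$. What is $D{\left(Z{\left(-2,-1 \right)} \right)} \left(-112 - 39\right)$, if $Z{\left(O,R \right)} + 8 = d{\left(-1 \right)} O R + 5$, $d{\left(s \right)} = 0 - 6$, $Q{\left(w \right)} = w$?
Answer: $-302$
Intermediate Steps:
$d{\left(s \right)} = -6$ ($d{\left(s \right)} = 0 - 6 = -6$)
$Z{\left(O,R \right)} = -3 - 6 O R$ ($Z{\left(O,R \right)} = -8 + \left(- 6 O R + 5\right) = -8 - \left(-5 + 6 O R\right) = -3 - 6 O R$)
$D{\left(B \right)} = 2$ ($D{\left(B \right)} = \sqrt{-1 + 5} = \sqrt{4} = 2$)
$D{\left(Z{\left(-2,-1 \right)} \right)} \left(-112 - 39\right) = 2 \left(-112 - 39\right) = 2 \left(-151\right) = -302$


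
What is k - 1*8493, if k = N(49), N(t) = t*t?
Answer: -6092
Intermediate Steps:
N(t) = t**2
k = 2401 (k = 49**2 = 2401)
k - 1*8493 = 2401 - 1*8493 = 2401 - 8493 = -6092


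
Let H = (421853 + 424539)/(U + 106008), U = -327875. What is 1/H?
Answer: -221867/846392 ≈ -0.26213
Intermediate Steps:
H = -846392/221867 (H = (421853 + 424539)/(-327875 + 106008) = 846392/(-221867) = 846392*(-1/221867) = -846392/221867 ≈ -3.8149)
1/H = 1/(-846392/221867) = -221867/846392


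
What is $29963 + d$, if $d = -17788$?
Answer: $12175$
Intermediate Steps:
$29963 + d = 29963 - 17788 = 12175$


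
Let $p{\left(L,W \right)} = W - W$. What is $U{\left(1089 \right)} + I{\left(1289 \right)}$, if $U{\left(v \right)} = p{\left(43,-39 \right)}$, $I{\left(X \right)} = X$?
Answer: $1289$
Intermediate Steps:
$p{\left(L,W \right)} = 0$
$U{\left(v \right)} = 0$
$U{\left(1089 \right)} + I{\left(1289 \right)} = 0 + 1289 = 1289$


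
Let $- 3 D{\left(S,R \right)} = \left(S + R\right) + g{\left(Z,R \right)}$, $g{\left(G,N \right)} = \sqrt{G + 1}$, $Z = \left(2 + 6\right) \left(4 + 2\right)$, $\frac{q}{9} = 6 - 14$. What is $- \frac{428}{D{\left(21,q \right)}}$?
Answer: $- \frac{321}{11} \approx -29.182$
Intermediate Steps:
$q = -72$ ($q = 9 \left(6 - 14\right) = 9 \left(-8\right) = -72$)
$Z = 48$ ($Z = 8 \cdot 6 = 48$)
$g{\left(G,N \right)} = \sqrt{1 + G}$
$D{\left(S,R \right)} = - \frac{7}{3} - \frac{R}{3} - \frac{S}{3}$ ($D{\left(S,R \right)} = - \frac{\left(S + R\right) + \sqrt{1 + 48}}{3} = - \frac{\left(R + S\right) + \sqrt{49}}{3} = - \frac{\left(R + S\right) + 7}{3} = - \frac{7 + R + S}{3} = - \frac{7}{3} - \frac{R}{3} - \frac{S}{3}$)
$- \frac{428}{D{\left(21,q \right)}} = - \frac{428}{- \frac{7}{3} - -24 - 7} = - \frac{428}{- \frac{7}{3} + 24 - 7} = - \frac{428}{\frac{44}{3}} = \left(-428\right) \frac{3}{44} = - \frac{321}{11}$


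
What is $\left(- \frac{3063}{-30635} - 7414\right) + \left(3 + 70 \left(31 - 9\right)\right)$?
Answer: $- \frac{179855022}{30635} \approx -5870.9$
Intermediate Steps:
$\left(- \frac{3063}{-30635} - 7414\right) + \left(3 + 70 \left(31 - 9\right)\right) = \left(\left(-3063\right) \left(- \frac{1}{30635}\right) - 7414\right) + \left(3 + 70 \left(31 - 9\right)\right) = \left(\frac{3063}{30635} - 7414\right) + \left(3 + 70 \cdot 22\right) = - \frac{227124827}{30635} + \left(3 + 1540\right) = - \frac{227124827}{30635} + 1543 = - \frac{179855022}{30635}$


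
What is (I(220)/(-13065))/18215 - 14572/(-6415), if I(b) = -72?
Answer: 231188672372/101775674975 ≈ 2.2716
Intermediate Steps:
(I(220)/(-13065))/18215 - 14572/(-6415) = -72/(-13065)/18215 - 14572/(-6415) = -72*(-1/13065)*(1/18215) - 14572*(-1/6415) = (24/4355)*(1/18215) + 14572/6415 = 24/79326325 + 14572/6415 = 231188672372/101775674975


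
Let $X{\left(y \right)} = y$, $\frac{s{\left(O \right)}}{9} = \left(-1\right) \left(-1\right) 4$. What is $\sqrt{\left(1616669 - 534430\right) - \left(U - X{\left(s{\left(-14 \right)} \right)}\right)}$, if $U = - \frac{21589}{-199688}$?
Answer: $\frac{\sqrt{10789008280478342}}{99844} \approx 1040.3$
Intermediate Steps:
$s{\left(O \right)} = 36$ ($s{\left(O \right)} = 9 \left(-1\right) \left(-1\right) 4 = 9 \cdot 1 \cdot 4 = 9 \cdot 4 = 36$)
$U = \frac{21589}{199688}$ ($U = \left(-21589\right) \left(- \frac{1}{199688}\right) = \frac{21589}{199688} \approx 0.10811$)
$\sqrt{\left(1616669 - 534430\right) - \left(U - X{\left(s{\left(-14 \right)} \right)}\right)} = \sqrt{\left(1616669 - 534430\right) + \left(36 - \frac{21589}{199688}\right)} = \sqrt{1082239 + \frac{7167179}{199688}} = \sqrt{\frac{216117308611}{199688}} = \frac{\sqrt{10789008280478342}}{99844}$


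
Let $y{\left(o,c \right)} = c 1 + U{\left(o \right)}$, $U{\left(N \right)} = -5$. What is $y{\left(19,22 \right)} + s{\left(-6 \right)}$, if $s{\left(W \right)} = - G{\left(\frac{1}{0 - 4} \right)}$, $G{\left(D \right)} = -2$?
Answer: $19$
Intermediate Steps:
$y{\left(o,c \right)} = -5 + c$ ($y{\left(o,c \right)} = c 1 - 5 = c - 5 = -5 + c$)
$s{\left(W \right)} = 2$ ($s{\left(W \right)} = \left(-1\right) \left(-2\right) = 2$)
$y{\left(19,22 \right)} + s{\left(-6 \right)} = \left(-5 + 22\right) + 2 = 17 + 2 = 19$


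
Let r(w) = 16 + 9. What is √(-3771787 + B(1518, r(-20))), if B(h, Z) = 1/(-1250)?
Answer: I*√9429467502/50 ≈ 1942.1*I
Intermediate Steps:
r(w) = 25
B(h, Z) = -1/1250
√(-3771787 + B(1518, r(-20))) = √(-3771787 - 1/1250) = √(-4714733751/1250) = I*√9429467502/50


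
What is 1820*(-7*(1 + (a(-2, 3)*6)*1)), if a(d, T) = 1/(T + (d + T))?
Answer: -31850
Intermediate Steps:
a(d, T) = 1/(d + 2*T) (a(d, T) = 1/(T + (T + d)) = 1/(d + 2*T))
1820*(-7*(1 + (a(-2, 3)*6)*1)) = 1820*(-7*(1 + (6/(-2 + 2*3))*1)) = 1820*(-7*(1 + (6/(-2 + 6))*1)) = 1820*(-7*(1 + (6/4)*1)) = 1820*(-7*(1 + ((¼)*6)*1)) = 1820*(-7*(1 + (3/2)*1)) = 1820*(-7*(1 + 3/2)) = 1820*(-7*5/2) = 1820*(-35/2) = -31850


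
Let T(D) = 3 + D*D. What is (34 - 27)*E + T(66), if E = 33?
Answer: 4590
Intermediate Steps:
T(D) = 3 + D²
(34 - 27)*E + T(66) = (34 - 27)*33 + (3 + 66²) = 7*33 + (3 + 4356) = 231 + 4359 = 4590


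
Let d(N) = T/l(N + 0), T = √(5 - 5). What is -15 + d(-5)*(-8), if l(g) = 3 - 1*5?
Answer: -15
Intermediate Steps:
l(g) = -2 (l(g) = 3 - 5 = -2)
T = 0 (T = √0 = 0)
d(N) = 0 (d(N) = 0/(-2) = 0*(-½) = 0)
-15 + d(-5)*(-8) = -15 + 0*(-8) = -15 + 0 = -15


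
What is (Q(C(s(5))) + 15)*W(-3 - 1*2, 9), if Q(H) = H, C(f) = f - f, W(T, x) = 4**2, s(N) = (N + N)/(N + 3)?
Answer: 240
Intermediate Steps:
s(N) = 2*N/(3 + N) (s(N) = (2*N)/(3 + N) = 2*N/(3 + N))
W(T, x) = 16
C(f) = 0
(Q(C(s(5))) + 15)*W(-3 - 1*2, 9) = (0 + 15)*16 = 15*16 = 240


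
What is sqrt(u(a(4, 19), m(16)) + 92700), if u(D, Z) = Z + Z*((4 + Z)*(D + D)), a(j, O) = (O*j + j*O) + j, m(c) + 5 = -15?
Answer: 2*sqrt(48130) ≈ 438.77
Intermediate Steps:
m(c) = -20 (m(c) = -5 - 15 = -20)
a(j, O) = j + 2*O*j (a(j, O) = (O*j + O*j) + j = 2*O*j + j = j + 2*O*j)
u(D, Z) = Z + 2*D*Z*(4 + Z) (u(D, Z) = Z + Z*((4 + Z)*(2*D)) = Z + Z*(2*D*(4 + Z)) = Z + 2*D*Z*(4 + Z))
sqrt(u(a(4, 19), m(16)) + 92700) = sqrt(-20*(1 + 8*(4*(1 + 2*19)) + 2*(4*(1 + 2*19))*(-20)) + 92700) = sqrt(-20*(1 + 8*(4*(1 + 38)) + 2*(4*(1 + 38))*(-20)) + 92700) = sqrt(-20*(1 + 8*(4*39) + 2*(4*39)*(-20)) + 92700) = sqrt(-20*(1 + 8*156 + 2*156*(-20)) + 92700) = sqrt(-20*(1 + 1248 - 6240) + 92700) = sqrt(-20*(-4991) + 92700) = sqrt(99820 + 92700) = sqrt(192520) = 2*sqrt(48130)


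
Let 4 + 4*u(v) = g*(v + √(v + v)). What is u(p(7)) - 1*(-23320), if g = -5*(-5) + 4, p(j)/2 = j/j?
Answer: 23348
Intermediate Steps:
p(j) = 2 (p(j) = 2*(j/j) = 2*1 = 2)
g = 29 (g = 25 + 4 = 29)
u(v) = -1 + 29*v/4 + 29*√2*√v/4 (u(v) = -1 + (29*(v + √(v + v)))/4 = -1 + (29*(v + √(2*v)))/4 = -1 + (29*(v + √2*√v))/4 = -1 + (29*v + 29*√2*√v)/4 = -1 + (29*v/4 + 29*√2*√v/4) = -1 + 29*v/4 + 29*√2*√v/4)
u(p(7)) - 1*(-23320) = (-1 + (29/4)*2 + 29*√2*√2/4) - 1*(-23320) = (-1 + 29/2 + 29/2) + 23320 = 28 + 23320 = 23348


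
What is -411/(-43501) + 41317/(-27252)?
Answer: -1786130245/1185489252 ≈ -1.5067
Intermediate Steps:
-411/(-43501) + 41317/(-27252) = -411*(-1/43501) + 41317*(-1/27252) = 411/43501 - 41317/27252 = -1786130245/1185489252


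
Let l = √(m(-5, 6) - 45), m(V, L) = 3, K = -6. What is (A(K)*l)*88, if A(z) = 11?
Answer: 968*I*√42 ≈ 6273.4*I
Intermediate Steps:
l = I*√42 (l = √(3 - 45) = √(-42) = I*√42 ≈ 6.4807*I)
(A(K)*l)*88 = (11*(I*√42))*88 = (11*I*√42)*88 = 968*I*√42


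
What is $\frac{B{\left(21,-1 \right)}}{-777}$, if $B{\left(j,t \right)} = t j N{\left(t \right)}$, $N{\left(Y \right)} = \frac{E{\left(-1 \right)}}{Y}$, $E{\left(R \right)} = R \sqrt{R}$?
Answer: $\frac{i}{37} \approx 0.027027 i$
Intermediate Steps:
$E{\left(R \right)} = R^{\frac{3}{2}}$
$N{\left(Y \right)} = - \frac{i}{Y}$ ($N{\left(Y \right)} = \frac{\left(-1\right)^{\frac{3}{2}}}{Y} = \frac{\left(-1\right) i}{Y} = - \frac{i}{Y}$)
$B{\left(j,t \right)} = - i j$ ($B{\left(j,t \right)} = t j \left(- \frac{i}{t}\right) = j t \left(- \frac{i}{t}\right) = - i j$)
$\frac{B{\left(21,-1 \right)}}{-777} = \frac{\left(-1\right) i 21}{-777} = - 21 i \left(- \frac{1}{777}\right) = \frac{i}{37}$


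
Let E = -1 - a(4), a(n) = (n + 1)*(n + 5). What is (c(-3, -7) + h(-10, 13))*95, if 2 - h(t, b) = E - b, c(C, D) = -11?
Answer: 4750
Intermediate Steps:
a(n) = (1 + n)*(5 + n)
E = -46 (E = -1 - (5 + 4² + 6*4) = -1 - (5 + 16 + 24) = -1 - 1*45 = -1 - 45 = -46)
h(t, b) = 48 + b (h(t, b) = 2 - (-46 - b) = 2 + (46 + b) = 48 + b)
(c(-3, -7) + h(-10, 13))*95 = (-11 + (48 + 13))*95 = (-11 + 61)*95 = 50*95 = 4750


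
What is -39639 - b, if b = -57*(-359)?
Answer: -60102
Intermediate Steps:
b = 20463
-39639 - b = -39639 - 1*20463 = -39639 - 20463 = -60102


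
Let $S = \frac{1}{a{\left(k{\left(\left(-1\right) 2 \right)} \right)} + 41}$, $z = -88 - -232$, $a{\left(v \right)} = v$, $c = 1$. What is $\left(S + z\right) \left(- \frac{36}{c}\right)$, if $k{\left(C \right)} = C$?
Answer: $- \frac{67404}{13} \approx -5184.9$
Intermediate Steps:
$z = 144$ ($z = -88 + 232 = 144$)
$S = \frac{1}{39}$ ($S = \frac{1}{\left(-1\right) 2 + 41} = \frac{1}{-2 + 41} = \frac{1}{39} \approx 0.025641$)
$\left(S + z\right) \left(- \frac{36}{c}\right) = \left(\frac{1}{39} + 144\right) \left(- \frac{36}{1}\right) = \frac{5617 \left(\left(-36\right) 1\right)}{39} = \frac{5617}{39} \left(-36\right) = - \frac{67404}{13}$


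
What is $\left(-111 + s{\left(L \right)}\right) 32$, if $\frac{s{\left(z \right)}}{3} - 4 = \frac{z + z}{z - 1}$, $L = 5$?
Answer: $-2928$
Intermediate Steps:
$s{\left(z \right)} = 12 + \frac{6 z}{-1 + z}$ ($s{\left(z \right)} = 12 + 3 \frac{z + z}{z - 1} = 12 + 3 \frac{2 z}{-1 + z} = 12 + \frac{6 z}{-1 + z}$)
$\left(-111 + s{\left(L \right)}\right) 32 = \left(-111 + \frac{6 \left(-2 + 3 \cdot 5\right)}{-1 + 5}\right) 32 = \left(-111 + \frac{6 \left(-2 + 15\right)}{4}\right) 32 = \left(-111 + 6 \cdot \frac{1}{4} \cdot 13\right) 32 = \left(-111 + \frac{39}{2}\right) 32 = \left(- \frac{183}{2}\right) 32 = -2928$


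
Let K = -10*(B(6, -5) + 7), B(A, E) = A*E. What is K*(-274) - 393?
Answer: -63413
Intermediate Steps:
K = 230 (K = -10*(6*(-5) + 7) = -10*(-30 + 7) = -10*(-23) = 230)
K*(-274) - 393 = 230*(-274) - 393 = -63020 - 393 = -63413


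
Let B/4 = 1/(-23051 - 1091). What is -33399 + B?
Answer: -403159331/12071 ≈ -33399.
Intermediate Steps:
B = -2/12071 (B = 4/(-23051 - 1091) = 4/(-24142) = 4*(-1/24142) = -2/12071 ≈ -0.00016569)
-33399 + B = -33399 - 2/12071 = -403159331/12071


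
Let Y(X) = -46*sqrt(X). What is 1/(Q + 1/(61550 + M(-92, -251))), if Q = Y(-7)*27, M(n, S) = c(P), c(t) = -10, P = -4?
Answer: 61540/40893682003876801 + 4703667127200*I*sqrt(7)/40893682003876801 ≈ 1.5049e-12 + 0.00030432*I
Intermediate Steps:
M(n, S) = -10
Q = -1242*I*sqrt(7) (Q = -46*I*sqrt(7)*27 = -1242*I*sqrt(7) ≈ -3286.0*I)
1/(Q + 1/(61550 + M(-92, -251))) = 1/(-1242*I*sqrt(7) + 1/(61550 - 10)) = 1/(-1242*I*sqrt(7) + 1/61540) = 1/(1/61540 - 1242*I*sqrt(7))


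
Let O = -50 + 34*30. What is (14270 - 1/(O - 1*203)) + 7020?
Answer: 16329429/767 ≈ 21290.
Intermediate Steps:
O = 970 (O = -50 + 1020 = 970)
(14270 - 1/(O - 1*203)) + 7020 = (14270 - 1/(970 - 1*203)) + 7020 = (14270 - 1/(970 - 203)) + 7020 = (14270 - 1/767) + 7020 = 10945089/767 + 7020 = 16329429/767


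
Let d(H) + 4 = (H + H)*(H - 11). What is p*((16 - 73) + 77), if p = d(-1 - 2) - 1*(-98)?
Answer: 3560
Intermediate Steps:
d(H) = -4 + 2*H*(-11 + H) (d(H) = -4 + (H + H)*(H - 11) = -4 + (2*H)*(-11 + H) = -4 + 2*H*(-11 + H))
p = 178 (p = (-4 - 22*(-1 - 2) + 2*(-1 - 2)²) - 1*(-98) = (-4 - 22*(-3) + 2*(-3)²) + 98 = (-4 + 66 + 2*9) + 98 = (-4 + 66 + 18) + 98 = 80 + 98 = 178)
p*((16 - 73) + 77) = 178*((16 - 73) + 77) = 178*(-57 + 77) = 178*20 = 3560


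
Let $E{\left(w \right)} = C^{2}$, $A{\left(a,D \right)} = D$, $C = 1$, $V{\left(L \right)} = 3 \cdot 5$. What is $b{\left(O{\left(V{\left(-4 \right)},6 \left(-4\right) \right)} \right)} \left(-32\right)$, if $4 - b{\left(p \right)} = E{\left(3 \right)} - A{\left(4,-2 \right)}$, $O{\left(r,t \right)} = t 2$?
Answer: $-32$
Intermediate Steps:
$V{\left(L \right)} = 15$
$E{\left(w \right)} = 1$ ($E{\left(w \right)} = 1^{2} = 1$)
$O{\left(r,t \right)} = 2 t$
$b{\left(p \right)} = 1$ ($b{\left(p \right)} = 4 - \left(1 - -2\right) = 4 - \left(1 + 2\right) = 4 - 3 = 1$)
$b{\left(O{\left(V{\left(-4 \right)},6 \left(-4\right) \right)} \right)} \left(-32\right) = 1 \left(-32\right) = -32$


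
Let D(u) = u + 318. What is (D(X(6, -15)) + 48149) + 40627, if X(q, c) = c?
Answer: 89079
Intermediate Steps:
D(u) = 318 + u
(D(X(6, -15)) + 48149) + 40627 = ((318 - 15) + 48149) + 40627 = (303 + 48149) + 40627 = 48452 + 40627 = 89079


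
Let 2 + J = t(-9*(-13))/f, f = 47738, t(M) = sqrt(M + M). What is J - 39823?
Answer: -39825 + 3*sqrt(26)/47738 ≈ -39825.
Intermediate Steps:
t(M) = sqrt(2)*sqrt(M) (t(M) = sqrt(2*M) = sqrt(2)*sqrt(M))
J = -2 + 3*sqrt(26)/47738 (J = -2 + (sqrt(2)*sqrt(-9*(-13)))/47738 = -2 + (sqrt(2)*sqrt(117))*(1/47738) = -2 + (sqrt(2)*(3*sqrt(13)))*(1/47738) = -2 + (3*sqrt(26))*(1/47738) = -2 + 3*sqrt(26)/47738 ≈ -1.9997)
J - 39823 = (-2 + 3*sqrt(26)/47738) - 39823 = -39825 + 3*sqrt(26)/47738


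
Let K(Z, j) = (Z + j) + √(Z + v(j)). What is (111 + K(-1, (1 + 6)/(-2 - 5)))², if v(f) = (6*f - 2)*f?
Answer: (109 + √7)² ≈ 12465.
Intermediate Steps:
v(f) = f*(-2 + 6*f) (v(f) = (-2 + 6*f)*f = f*(-2 + 6*f))
K(Z, j) = Z + j + √(Z + 2*j*(-1 + 3*j)) (K(Z, j) = (Z + j) + √(Z + 2*j*(-1 + 3*j)) = Z + j + √(Z + 2*j*(-1 + 3*j)))
(111 + K(-1, (1 + 6)/(-2 - 5)))² = (111 + (-1 + (1 + 6)/(-2 - 5) + √(-1 + 2*((1 + 6)/(-2 - 5))*(-1 + 3*((1 + 6)/(-2 - 5))))))² = (111 + (-1 + 7/(-7) + √(-1 + 2*(7/(-7))*(-1 + 3*(7/(-7))))))² = (111 + (-1 + 7*(-⅐) + √(-1 + 2*(7*(-⅐))*(-1 + 3*(7*(-⅐))))))² = (111 + (-1 - 1 + √(-1 + 2*(-1)*(-1 + 3*(-1)))))² = (111 + (-1 - 1 + √(-1 + 2*(-1)*(-1 - 3))))² = (111 + (-1 - 1 + √(-1 + 2*(-1)*(-4))))² = (111 + (-1 - 1 + √(-1 + 8)))² = (111 + (-1 - 1 + √7))² = (111 + (-2 + √7))² = (109 + √7)²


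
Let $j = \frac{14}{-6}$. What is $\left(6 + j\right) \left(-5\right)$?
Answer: $- \frac{55}{3} \approx -18.333$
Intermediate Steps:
$j = - \frac{7}{3}$ ($j = 14 \left(- \frac{1}{6}\right) = - \frac{7}{3} \approx -2.3333$)
$\left(6 + j\right) \left(-5\right) = \left(6 - \frac{7}{3}\right) \left(-5\right) = \frac{11}{3} \left(-5\right) = - \frac{55}{3}$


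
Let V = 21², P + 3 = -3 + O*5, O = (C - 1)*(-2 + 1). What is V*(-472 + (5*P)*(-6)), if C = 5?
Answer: 135828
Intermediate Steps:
O = -4 (O = (5 - 1)*(-2 + 1) = 4*(-1) = -4)
P = -26 (P = -3 + (-3 - 4*5) = -3 + (-3 - 20) = -3 - 23 = -26)
V = 441
V*(-472 + (5*P)*(-6)) = 441*(-472 + (5*(-26))*(-6)) = 441*(-472 - 130*(-6)) = 441*(-472 + 780) = 441*308 = 135828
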